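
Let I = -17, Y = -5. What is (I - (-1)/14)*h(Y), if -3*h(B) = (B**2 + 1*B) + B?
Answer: 1185/14 ≈ 84.643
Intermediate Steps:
h(B) = -2*B/3 - B**2/3 (h(B) = -((B**2 + 1*B) + B)/3 = -((B**2 + B) + B)/3 = -((B + B**2) + B)/3 = -(B**2 + 2*B)/3 = -2*B/3 - B**2/3)
(I - (-1)/14)*h(Y) = (-17 - (-1)/14)*(-1/3*(-5)*(2 - 5)) = (-17 - (-1)/14)*(-1/3*(-5)*(-3)) = (-17 - 1*(-1/14))*(-5) = (-17 + 1/14)*(-5) = -237/14*(-5) = 1185/14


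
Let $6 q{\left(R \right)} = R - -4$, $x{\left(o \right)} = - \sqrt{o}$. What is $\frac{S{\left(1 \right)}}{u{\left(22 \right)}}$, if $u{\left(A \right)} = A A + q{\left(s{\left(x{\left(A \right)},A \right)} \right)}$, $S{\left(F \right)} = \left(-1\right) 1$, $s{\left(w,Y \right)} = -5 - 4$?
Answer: $- \frac{6}{2899} \approx -0.0020697$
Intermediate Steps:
$s{\left(w,Y \right)} = -9$ ($s{\left(w,Y \right)} = -5 - 4 = -9$)
$S{\left(F \right)} = -1$
$q{\left(R \right)} = \frac{2}{3} + \frac{R}{6}$ ($q{\left(R \right)} = \frac{R - -4}{6} = \frac{R + 4}{6} = \frac{4 + R}{6} = \frac{2}{3} + \frac{R}{6}$)
$u{\left(A \right)} = - \frac{5}{6} + A^{2}$ ($u{\left(A \right)} = A A + \left(\frac{2}{3} + \frac{1}{6} \left(-9\right)\right) = A^{2} + \left(\frac{2}{3} - \frac{3}{2}\right) = A^{2} - \frac{5}{6} = - \frac{5}{6} + A^{2}$)
$\frac{S{\left(1 \right)}}{u{\left(22 \right)}} = - \frac{1}{- \frac{5}{6} + 22^{2}} = - \frac{1}{- \frac{5}{6} + 484} = - \frac{1}{\frac{2899}{6}} = \left(-1\right) \frac{6}{2899} = - \frac{6}{2899}$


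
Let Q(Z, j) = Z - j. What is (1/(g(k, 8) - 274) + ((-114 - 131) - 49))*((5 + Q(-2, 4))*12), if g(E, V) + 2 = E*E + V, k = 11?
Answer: 172876/49 ≈ 3528.1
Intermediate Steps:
g(E, V) = -2 + V + E² (g(E, V) = -2 + (E*E + V) = -2 + (E² + V) = -2 + (V + E²) = -2 + V + E²)
(1/(g(k, 8) - 274) + ((-114 - 131) - 49))*((5 + Q(-2, 4))*12) = (1/((-2 + 8 + 11²) - 274) + ((-114 - 131) - 49))*((5 + (-2 - 1*4))*12) = (1/((-2 + 8 + 121) - 274) + (-245 - 49))*((5 + (-2 - 4))*12) = (1/(127 - 274) - 294)*((5 - 6)*12) = (1/(-147) - 294)*(-1*12) = (-1/147 - 294)*(-12) = -43219/147*(-12) = 172876/49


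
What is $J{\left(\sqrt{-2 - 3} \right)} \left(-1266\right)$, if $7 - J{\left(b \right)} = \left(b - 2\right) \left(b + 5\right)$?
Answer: $-27852 + 3798 i \sqrt{5} \approx -27852.0 + 8492.6 i$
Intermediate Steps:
$J{\left(b \right)} = 7 - \left(-2 + b\right) \left(5 + b\right)$ ($J{\left(b \right)} = 7 - \left(b - 2\right) \left(b + 5\right) = 7 - \left(-2 + b\right) \left(5 + b\right)$)
$J{\left(\sqrt{-2 - 3} \right)} \left(-1266\right) = \left(17 - \left(\sqrt{-2 - 3}\right)^{2} - 3 \sqrt{-2 - 3}\right) \left(-1266\right) = \left(17 - \left(\sqrt{-5}\right)^{2} - 3 \sqrt{-5}\right) \left(-1266\right) = \left(17 - \left(i \sqrt{5}\right)^{2} - 3 i \sqrt{5}\right) \left(-1266\right) = \left(17 - -5 - 3 i \sqrt{5}\right) \left(-1266\right) = \left(17 + 5 - 3 i \sqrt{5}\right) \left(-1266\right) = \left(22 - 3 i \sqrt{5}\right) \left(-1266\right) = -27852 + 3798 i \sqrt{5}$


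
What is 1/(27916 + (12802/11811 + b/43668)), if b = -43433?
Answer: 171920916/4799359641247 ≈ 3.5822e-5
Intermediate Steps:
1/(27916 + (12802/11811 + b/43668)) = 1/(27916 + (12802/11811 - 43433/43668)) = 1/(27916 + 15350191/171920916) = 1/(4799359641247/171920916) = 171920916/4799359641247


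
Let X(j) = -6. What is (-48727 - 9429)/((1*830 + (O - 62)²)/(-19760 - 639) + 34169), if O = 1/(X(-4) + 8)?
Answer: -4745296976/2788035275 ≈ -1.7020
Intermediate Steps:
O = ½ (O = 1/(-6 + 8) = 1/2 = ½ ≈ 0.50000)
(-48727 - 9429)/((1*830 + (O - 62)²)/(-19760 - 639) + 34169) = (-48727 - 9429)/((1*830 + (½ - 62)²)/(-19760 - 639) + 34169) = -58156/((830 + (-123/2)²)/(-20399) + 34169) = -58156/((830 + 15129/4)*(-1/20399) + 34169) = -58156/((18449/4)*(-1/20399) + 34169) = -58156/(-18449/81596 + 34169) = -58156/2788035275/81596 = -58156*81596/2788035275 = -4745296976/2788035275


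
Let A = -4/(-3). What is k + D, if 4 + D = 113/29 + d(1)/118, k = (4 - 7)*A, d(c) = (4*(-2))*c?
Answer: -7137/1711 ≈ -4.1712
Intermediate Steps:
A = 4/3 (A = -4*(-⅓) = 4/3 ≈ 1.3333)
d(c) = -8*c
k = -4 (k = (4 - 7)*(4/3) = -3*4/3 = -4)
D = -293/1711 (D = -4 + (113/29 - 8*1/118) = -4 + (113*(1/29) - 8*1/118) = -4 + (113/29 - 4/59) = -4 + 6551/1711 = -293/1711 ≈ -0.17124)
k + D = -4 - 293/1711 = -7137/1711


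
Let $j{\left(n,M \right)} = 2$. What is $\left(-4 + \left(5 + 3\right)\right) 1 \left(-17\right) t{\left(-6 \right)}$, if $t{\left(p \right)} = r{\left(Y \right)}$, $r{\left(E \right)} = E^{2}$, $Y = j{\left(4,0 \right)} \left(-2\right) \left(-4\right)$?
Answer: $-17408$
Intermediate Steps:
$Y = 16$ ($Y = 2 \left(-2\right) \left(-4\right) = \left(-4\right) \left(-4\right) = 16$)
$t{\left(p \right)} = 256$ ($t{\left(p \right)} = 16^{2} = 256$)
$\left(-4 + \left(5 + 3\right)\right) 1 \left(-17\right) t{\left(-6 \right)} = \left(-4 + \left(5 + 3\right)\right) 1 \left(-17\right) 256 = \left(-4 + 8\right) 1 \left(-17\right) 256 = 4 \cdot 1 \left(-17\right) 256 = 4 \left(-17\right) 256 = \left(-68\right) 256 = -17408$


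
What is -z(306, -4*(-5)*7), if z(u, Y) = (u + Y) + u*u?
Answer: -94082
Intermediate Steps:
z(u, Y) = Y + u + u² (z(u, Y) = (Y + u) + u² = Y + u + u²)
-z(306, -4*(-5)*7) = -(-4*(-5)*7 + 306 + 306²) = -(20*7 + 306 + 93636) = -(140 + 306 + 93636) = -1*94082 = -94082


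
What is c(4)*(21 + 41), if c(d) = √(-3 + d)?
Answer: 62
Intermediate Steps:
c(4)*(21 + 41) = √(-3 + 4)*(21 + 41) = √1*62 = 1*62 = 62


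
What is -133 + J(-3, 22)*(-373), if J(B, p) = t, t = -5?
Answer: 1732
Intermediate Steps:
J(B, p) = -5
-133 + J(-3, 22)*(-373) = -133 - 5*(-373) = -133 + 1865 = 1732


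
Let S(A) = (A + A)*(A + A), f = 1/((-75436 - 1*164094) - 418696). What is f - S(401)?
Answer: -423373596105/658226 ≈ -6.4320e+5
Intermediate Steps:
f = -1/658226 (f = 1/((-75436 - 164094) - 418696) = 1/(-239530 - 418696) = 1/(-658226) = -1/658226 ≈ -1.5192e-6)
S(A) = 4*A**2 (S(A) = (2*A)*(2*A) = 4*A**2)
f - S(401) = -1/658226 - 4*401**2 = -1/658226 - 4*160801 = -1/658226 - 1*643204 = -1/658226 - 643204 = -423373596105/658226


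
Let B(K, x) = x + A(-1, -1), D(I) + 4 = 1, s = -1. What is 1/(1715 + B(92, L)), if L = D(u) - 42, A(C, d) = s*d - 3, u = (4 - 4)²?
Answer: 1/1668 ≈ 0.00059952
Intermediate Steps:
u = 0 (u = 0² = 0)
D(I) = -3 (D(I) = -4 + 1 = -3)
A(C, d) = -3 - d (A(C, d) = -d - 3 = -3 - d)
L = -45 (L = -3 - 42 = -45)
B(K, x) = -2 + x (B(K, x) = x + (-3 - 1*(-1)) = x + (-3 + 1) = x - 2 = -2 + x)
1/(1715 + B(92, L)) = 1/(1715 + (-2 - 45)) = 1/(1715 - 47) = 1/1668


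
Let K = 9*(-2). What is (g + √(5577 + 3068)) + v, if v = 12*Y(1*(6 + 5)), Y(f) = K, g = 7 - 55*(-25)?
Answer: 1166 + √8645 ≈ 1259.0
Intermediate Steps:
K = -18
g = 1382 (g = 7 + 1375 = 1382)
Y(f) = -18
v = -216 (v = 12*(-18) = -216)
(g + √(5577 + 3068)) + v = (1382 + √(5577 + 3068)) - 216 = (1382 + √8645) - 216 = 1166 + √8645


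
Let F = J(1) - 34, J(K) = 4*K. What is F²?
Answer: 900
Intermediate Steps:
F = -30 (F = 4*1 - 34 = 4 - 34 = -30)
F² = (-30)² = 900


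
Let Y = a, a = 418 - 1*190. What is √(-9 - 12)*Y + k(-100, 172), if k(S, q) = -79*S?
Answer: 7900 + 228*I*√21 ≈ 7900.0 + 1044.8*I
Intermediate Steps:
a = 228 (a = 418 - 190 = 228)
Y = 228
√(-9 - 12)*Y + k(-100, 172) = √(-9 - 12)*228 - 79*(-100) = √(-21)*228 + 7900 = (I*√21)*228 + 7900 = 228*I*√21 + 7900 = 7900 + 228*I*√21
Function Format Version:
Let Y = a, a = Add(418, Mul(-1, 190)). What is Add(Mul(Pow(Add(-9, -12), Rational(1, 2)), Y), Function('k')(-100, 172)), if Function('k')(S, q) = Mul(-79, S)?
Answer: Add(7900, Mul(228, I, Pow(21, Rational(1, 2)))) ≈ Add(7900.0, Mul(1044.8, I))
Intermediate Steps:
a = 228 (a = Add(418, -190) = 228)
Y = 228
Add(Mul(Pow(Add(-9, -12), Rational(1, 2)), Y), Function('k')(-100, 172)) = Add(Mul(Pow(Add(-9, -12), Rational(1, 2)), 228), Mul(-79, -100)) = Add(Mul(Pow(-21, Rational(1, 2)), 228), 7900) = Add(Mul(Mul(I, Pow(21, Rational(1, 2))), 228), 7900) = Add(Mul(228, I, Pow(21, Rational(1, 2))), 7900) = Add(7900, Mul(228, I, Pow(21, Rational(1, 2))))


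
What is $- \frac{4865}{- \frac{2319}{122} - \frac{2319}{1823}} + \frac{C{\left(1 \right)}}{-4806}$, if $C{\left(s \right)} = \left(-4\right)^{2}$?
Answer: $\frac{173334825862}{722574891} \approx 239.89$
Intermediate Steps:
$C{\left(s \right)} = 16$
$- \frac{4865}{- \frac{2319}{122} - \frac{2319}{1823}} + \frac{C{\left(1 \right)}}{-4806} = - \frac{4865}{- \frac{2319}{122} - \frac{2319}{1823}} + \frac{16}{-4806} = - \frac{4865}{\left(-2319\right) \frac{1}{122} - \frac{2319}{1823}} + 16 \left(- \frac{1}{4806}\right) = - \frac{4865}{- \frac{2319}{122} - \frac{2319}{1823}} - \frac{8}{2403} = - \frac{4865}{- \frac{4510455}{222406}} - \frac{8}{2403} = \left(-4865\right) \left(- \frac{222406}{4510455}\right) - \frac{8}{2403} = \frac{216401038}{902091} - \frac{8}{2403} = \frac{173334825862}{722574891}$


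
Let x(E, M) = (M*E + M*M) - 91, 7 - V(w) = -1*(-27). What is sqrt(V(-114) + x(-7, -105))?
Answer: sqrt(11649) ≈ 107.93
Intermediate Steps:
V(w) = -20 (V(w) = 7 - (-1)*(-27) = 7 - 1*27 = 7 - 27 = -20)
x(E, M) = -91 + M**2 + E*M (x(E, M) = (E*M + M**2) - 91 = (M**2 + E*M) - 91 = -91 + M**2 + E*M)
sqrt(V(-114) + x(-7, -105)) = sqrt(-20 + (-91 + (-105)**2 - 7*(-105))) = sqrt(-20 + (-91 + 11025 + 735)) = sqrt(-20 + 11669) = sqrt(11649)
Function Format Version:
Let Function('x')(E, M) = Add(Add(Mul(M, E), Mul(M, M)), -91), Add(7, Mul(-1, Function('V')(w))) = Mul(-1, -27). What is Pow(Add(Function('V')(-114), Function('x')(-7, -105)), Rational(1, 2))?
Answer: Pow(11649, Rational(1, 2)) ≈ 107.93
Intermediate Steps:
Function('V')(w) = -20 (Function('V')(w) = Add(7, Mul(-1, Mul(-1, -27))) = Add(7, Mul(-1, 27)) = Add(7, -27) = -20)
Function('x')(E, M) = Add(-91, Pow(M, 2), Mul(E, M)) (Function('x')(E, M) = Add(Add(Mul(E, M), Pow(M, 2)), -91) = Add(Add(Pow(M, 2), Mul(E, M)), -91) = Add(-91, Pow(M, 2), Mul(E, M)))
Pow(Add(Function('V')(-114), Function('x')(-7, -105)), Rational(1, 2)) = Pow(Add(-20, Add(-91, Pow(-105, 2), Mul(-7, -105))), Rational(1, 2)) = Pow(Add(-20, Add(-91, 11025, 735)), Rational(1, 2)) = Pow(Add(-20, 11669), Rational(1, 2)) = Pow(11649, Rational(1, 2))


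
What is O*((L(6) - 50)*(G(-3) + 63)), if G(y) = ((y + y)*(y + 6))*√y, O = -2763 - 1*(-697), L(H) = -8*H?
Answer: 12755484 - 3644424*I*√3 ≈ 1.2755e+7 - 6.3123e+6*I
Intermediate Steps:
O = -2066 (O = -2763 + 697 = -2066)
G(y) = 2*y^(3/2)*(6 + y) (G(y) = ((2*y)*(6 + y))*√y = (2*y*(6 + y))*√y = 2*y^(3/2)*(6 + y))
O*((L(6) - 50)*(G(-3) + 63)) = -2066*(-8*6 - 50)*(2*(-3)^(3/2)*(6 - 3) + 63) = -2066*(-48 - 50)*(2*(-3*I*√3)*3 + 63) = -(-202468)*(-18*I*√3 + 63) = -(-202468)*(63 - 18*I*√3) = -2066*(-6174 + 1764*I*√3) = 12755484 - 3644424*I*√3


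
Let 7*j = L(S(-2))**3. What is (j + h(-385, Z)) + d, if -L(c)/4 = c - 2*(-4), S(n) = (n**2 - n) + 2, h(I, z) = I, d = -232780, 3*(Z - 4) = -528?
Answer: -1894299/7 ≈ -2.7061e+5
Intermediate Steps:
Z = -172 (Z = 4 + (1/3)*(-528) = 4 - 176 = -172)
S(n) = 2 + n**2 - n
L(c) = -32 - 4*c (L(c) = -4*(c - 2*(-4)) = -4*(c + 8) = -4*(8 + c) = -32 - 4*c)
j = -262144/7 (j = (-32 - 4*(2 + (-2)**2 - 1*(-2)))**3/7 = (-32 - 4*(2 + 4 + 2))**3/7 = (-32 - 4*8)**3/7 = (-32 - 32)**3/7 = (1/7)*(-64)**3 = (1/7)*(-262144) = -262144/7 ≈ -37449.)
(j + h(-385, Z)) + d = (-262144/7 - 385) - 232780 = -264839/7 - 232780 = -1894299/7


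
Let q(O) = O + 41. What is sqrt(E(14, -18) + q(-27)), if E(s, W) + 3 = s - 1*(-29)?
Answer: 3*sqrt(6) ≈ 7.3485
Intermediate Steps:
q(O) = 41 + O
E(s, W) = 26 + s (E(s, W) = -3 + (s - 1*(-29)) = -3 + (s + 29) = -3 + (29 + s) = 26 + s)
sqrt(E(14, -18) + q(-27)) = sqrt((26 + 14) + (41 - 27)) = sqrt(40 + 14) = sqrt(54) = 3*sqrt(6)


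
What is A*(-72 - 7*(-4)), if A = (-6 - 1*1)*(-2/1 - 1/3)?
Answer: -2156/3 ≈ -718.67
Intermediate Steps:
A = 49/3 (A = (-6 - 1)*(-2*1 - 1*1/3) = -7*(-2 - 1/3) = -7*(-7/3) = 49/3 ≈ 16.333)
A*(-72 - 7*(-4)) = 49*(-72 - 7*(-4))/3 = 49*(-72 + 28)/3 = (49/3)*(-44) = -2156/3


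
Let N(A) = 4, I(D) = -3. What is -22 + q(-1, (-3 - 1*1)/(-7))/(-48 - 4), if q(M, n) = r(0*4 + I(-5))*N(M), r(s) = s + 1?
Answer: -284/13 ≈ -21.846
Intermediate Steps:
r(s) = 1 + s
q(M, n) = -8 (q(M, n) = (1 + (0*4 - 3))*4 = (1 + (0 - 3))*4 = (1 - 3)*4 = -2*4 = -8)
-22 + q(-1, (-3 - 1*1)/(-7))/(-48 - 4) = -22 - 8/(-48 - 4) = -22 - 8/(-52) = -22 - 8*(-1/52) = -22 + 2/13 = -284/13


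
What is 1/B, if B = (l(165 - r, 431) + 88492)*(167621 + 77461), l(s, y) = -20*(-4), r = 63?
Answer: 1/21707402904 ≈ 4.6067e-11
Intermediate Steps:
l(s, y) = 80
B = 21707402904 (B = (80 + 88492)*(167621 + 77461) = 88572*245082 = 21707402904)
1/B = 1/21707402904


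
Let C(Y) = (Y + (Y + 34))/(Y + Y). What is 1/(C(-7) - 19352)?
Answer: -7/135474 ≈ -5.1670e-5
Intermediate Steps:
C(Y) = (34 + 2*Y)/(2*Y) (C(Y) = (Y + (34 + Y))/((2*Y)) = (34 + 2*Y)*(1/(2*Y)) = (34 + 2*Y)/(2*Y))
1/(C(-7) - 19352) = 1/((17 - 7)/(-7) - 19352) = 1/(-1/7*10 - 19352) = 1/(-10/7 - 19352) = 1/(-135474/7) = -7/135474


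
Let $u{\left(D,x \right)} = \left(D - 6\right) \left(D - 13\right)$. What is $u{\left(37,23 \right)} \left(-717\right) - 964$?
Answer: $-534412$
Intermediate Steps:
$u{\left(D,x \right)} = \left(-13 + D\right) \left(-6 + D\right)$ ($u{\left(D,x \right)} = \left(-6 + D\right) \left(-13 + D\right) = \left(-13 + D\right) \left(-6 + D\right)$)
$u{\left(37,23 \right)} \left(-717\right) - 964 = \left(78 + 37^{2} - 703\right) \left(-717\right) - 964 = \left(78 + 1369 - 703\right) \left(-717\right) - 964 = 744 \left(-717\right) - 964 = -533448 - 964 = -534412$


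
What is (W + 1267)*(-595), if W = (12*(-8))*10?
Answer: -182665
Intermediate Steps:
W = -960 (W = -96*10 = -960)
(W + 1267)*(-595) = (-960 + 1267)*(-595) = 307*(-595) = -182665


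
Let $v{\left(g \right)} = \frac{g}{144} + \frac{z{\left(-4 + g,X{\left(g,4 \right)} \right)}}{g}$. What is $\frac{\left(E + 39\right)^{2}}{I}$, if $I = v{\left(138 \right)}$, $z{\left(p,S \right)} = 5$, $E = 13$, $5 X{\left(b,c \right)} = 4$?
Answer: $\frac{497536}{183} \approx 2718.8$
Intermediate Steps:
$X{\left(b,c \right)} = \frac{4}{5}$ ($X{\left(b,c \right)} = \frac{1}{5} \cdot 4 = \frac{4}{5}$)
$v{\left(g \right)} = \frac{5}{g} + \frac{g}{144}$ ($v{\left(g \right)} = \frac{g}{144} + \frac{5}{g} = \frac{5}{g} + \frac{g}{144}$)
$I = \frac{183}{184}$ ($I = \frac{5}{138} + \frac{1}{144} \cdot 138 = 5 \cdot \frac{1}{138} + \frac{23}{24} = \frac{5}{138} + \frac{23}{24} = \frac{183}{184} \approx 0.99457$)
$\frac{\left(E + 39\right)^{2}}{I} = \frac{\left(13 + 39\right)^{2}}{\frac{183}{184}} = 52^{2} \cdot \frac{184}{183} = 2704 \cdot \frac{184}{183} = \frac{497536}{183}$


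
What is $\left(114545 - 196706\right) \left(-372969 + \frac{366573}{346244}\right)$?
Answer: $\frac{10610099976575943}{346244} \approx 3.0643 \cdot 10^{10}$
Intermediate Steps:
$\left(114545 - 196706\right) \left(-372969 + \frac{366573}{346244}\right) = - 82161 \left(-372969 + 366573 \cdot \frac{1}{346244}\right) = - 82161 \left(-372969 + \frac{366573}{346244}\right) = \left(-82161\right) \left(- \frac{129137911863}{346244}\right) = \frac{10610099976575943}{346244}$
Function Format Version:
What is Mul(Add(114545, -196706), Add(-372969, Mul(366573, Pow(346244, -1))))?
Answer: Rational(10610099976575943, 346244) ≈ 3.0643e+10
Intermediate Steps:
Mul(Add(114545, -196706), Add(-372969, Mul(366573, Pow(346244, -1)))) = Mul(-82161, Add(-372969, Mul(366573, Rational(1, 346244)))) = Mul(-82161, Add(-372969, Rational(366573, 346244))) = Mul(-82161, Rational(-129137911863, 346244)) = Rational(10610099976575943, 346244)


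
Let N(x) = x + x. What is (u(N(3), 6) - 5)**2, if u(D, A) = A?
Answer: 1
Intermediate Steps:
N(x) = 2*x
(u(N(3), 6) - 5)**2 = (6 - 5)**2 = 1**2 = 1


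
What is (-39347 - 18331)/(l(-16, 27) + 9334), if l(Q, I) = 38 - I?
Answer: -19226/3115 ≈ -6.1721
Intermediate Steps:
(-39347 - 18331)/(l(-16, 27) + 9334) = (-39347 - 18331)/((38 - 1*27) + 9334) = -57678/((38 - 27) + 9334) = -57678/(11 + 9334) = -57678/9345 = -57678*1/9345 = -19226/3115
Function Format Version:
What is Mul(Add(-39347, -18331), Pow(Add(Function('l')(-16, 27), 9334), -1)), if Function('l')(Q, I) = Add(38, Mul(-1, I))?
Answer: Rational(-19226, 3115) ≈ -6.1721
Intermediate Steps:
Mul(Add(-39347, -18331), Pow(Add(Function('l')(-16, 27), 9334), -1)) = Mul(Add(-39347, -18331), Pow(Add(Add(38, Mul(-1, 27)), 9334), -1)) = Mul(-57678, Pow(Add(Add(38, -27), 9334), -1)) = Mul(-57678, Pow(Add(11, 9334), -1)) = Mul(-57678, Pow(9345, -1)) = Mul(-57678, Rational(1, 9345)) = Rational(-19226, 3115)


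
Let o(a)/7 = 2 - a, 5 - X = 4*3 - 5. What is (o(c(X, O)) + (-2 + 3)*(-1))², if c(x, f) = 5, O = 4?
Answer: 484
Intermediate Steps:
X = -2 (X = 5 - (4*3 - 5) = 5 - (12 - 5) = 5 - 1*7 = 5 - 7 = -2)
o(a) = 14 - 7*a (o(a) = 7*(2 - a) = 14 - 7*a)
(o(c(X, O)) + (-2 + 3)*(-1))² = ((14 - 7*5) + (-2 + 3)*(-1))² = ((14 - 35) + 1*(-1))² = (-21 - 1)² = (-22)² = 484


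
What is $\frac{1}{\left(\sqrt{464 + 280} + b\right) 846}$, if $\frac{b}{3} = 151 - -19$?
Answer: $\frac{85}{36569196} - \frac{\sqrt{186}}{109707588} \approx 2.2 \cdot 10^{-6}$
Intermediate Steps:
$b = 510$ ($b = 3 \left(151 - -19\right) = 3 \left(151 + 19\right) = 3 \cdot 170 = 510$)
$\frac{1}{\left(\sqrt{464 + 280} + b\right) 846} = \frac{1}{\left(\sqrt{464 + 280} + 510\right) 846} = \frac{1}{\sqrt{744} + 510} \cdot \frac{1}{846} = \frac{1}{2 \sqrt{186} + 510} \cdot \frac{1}{846} = \frac{1}{510 + 2 \sqrt{186}} \cdot \frac{1}{846} = \frac{1}{846 \left(510 + 2 \sqrt{186}\right)}$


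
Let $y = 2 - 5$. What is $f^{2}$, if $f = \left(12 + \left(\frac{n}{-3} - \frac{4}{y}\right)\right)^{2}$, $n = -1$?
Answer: $\frac{2825761}{81} \approx 34886.0$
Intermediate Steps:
$y = -3$
$f = \frac{1681}{9}$ ($f = \left(12 - \left(- \frac{1}{3} - \frac{4}{3}\right)\right)^{2} = \left(12 - - \frac{5}{3}\right)^{2} = \left(12 + \left(\frac{1}{3} + \frac{4}{3}\right)\right)^{2} = \left(12 + \frac{5}{3}\right)^{2} = \left(\frac{41}{3}\right)^{2} = \frac{1681}{9} \approx 186.78$)
$f^{2} = \left(\frac{1681}{9}\right)^{2} = \frac{2825761}{81}$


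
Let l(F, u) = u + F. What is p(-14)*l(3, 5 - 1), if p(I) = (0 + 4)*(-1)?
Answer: -28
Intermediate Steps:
l(F, u) = F + u
p(I) = -4 (p(I) = 4*(-1) = -4)
p(-14)*l(3, 5 - 1) = -4*(3 + (5 - 1)) = -4*(3 + 4) = -4*7 = -28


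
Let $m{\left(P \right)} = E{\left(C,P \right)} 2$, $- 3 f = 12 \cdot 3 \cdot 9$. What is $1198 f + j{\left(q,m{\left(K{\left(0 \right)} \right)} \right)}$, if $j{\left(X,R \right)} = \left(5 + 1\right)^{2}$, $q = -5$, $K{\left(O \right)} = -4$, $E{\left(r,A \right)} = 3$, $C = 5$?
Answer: $-129348$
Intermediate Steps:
$f = -108$ ($f = - \frac{12 \cdot 3 \cdot 9}{3} = - \frac{36 \cdot 9}{3} = \left(- \frac{1}{3}\right) 324 = -108$)
$m{\left(P \right)} = 6$ ($m{\left(P \right)} = 3 \cdot 2 = 6$)
$j{\left(X,R \right)} = 36$ ($j{\left(X,R \right)} = 6^{2} = 36$)
$1198 f + j{\left(q,m{\left(K{\left(0 \right)} \right)} \right)} = 1198 \left(-108\right) + 36 = -129384 + 36 = -129348$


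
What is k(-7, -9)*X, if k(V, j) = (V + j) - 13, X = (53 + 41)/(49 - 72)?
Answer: 2726/23 ≈ 118.52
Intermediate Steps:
X = -94/23 (X = 94/(-23) = 94*(-1/23) = -94/23 ≈ -4.0870)
k(V, j) = -13 + V + j
k(-7, -9)*X = (-13 - 7 - 9)*(-94/23) = -29*(-94/23) = 2726/23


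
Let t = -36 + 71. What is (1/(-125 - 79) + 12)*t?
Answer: 85645/204 ≈ 419.83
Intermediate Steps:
t = 35
(1/(-125 - 79) + 12)*t = (1/(-125 - 79) + 12)*35 = (1/(-204) + 12)*35 = (-1/204 + 12)*35 = (2447/204)*35 = 85645/204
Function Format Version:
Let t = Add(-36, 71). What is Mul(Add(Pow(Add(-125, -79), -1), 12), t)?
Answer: Rational(85645, 204) ≈ 419.83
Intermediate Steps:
t = 35
Mul(Add(Pow(Add(-125, -79), -1), 12), t) = Mul(Add(Pow(Add(-125, -79), -1), 12), 35) = Mul(Add(Pow(-204, -1), 12), 35) = Mul(Add(Rational(-1, 204), 12), 35) = Mul(Rational(2447, 204), 35) = Rational(85645, 204)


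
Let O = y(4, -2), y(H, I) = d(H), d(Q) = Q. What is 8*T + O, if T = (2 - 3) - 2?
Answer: -20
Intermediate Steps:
T = -3 (T = -1 - 2 = -3)
y(H, I) = H
O = 4
8*T + O = 8*(-3) + 4 = -24 + 4 = -20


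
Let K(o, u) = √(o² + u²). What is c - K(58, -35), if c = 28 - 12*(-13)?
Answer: 184 - √4589 ≈ 116.26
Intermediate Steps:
c = 184 (c = 28 + 156 = 184)
c - K(58, -35) = 184 - √(58² + (-35)²) = 184 - √(3364 + 1225) = 184 - √4589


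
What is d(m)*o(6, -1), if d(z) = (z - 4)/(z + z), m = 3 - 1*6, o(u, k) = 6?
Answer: 7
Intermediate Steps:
m = -3 (m = 3 - 6 = -3)
d(z) = (-4 + z)/(2*z) (d(z) = (-4 + z)/((2*z)) = (-4 + z)*(1/(2*z)) = (-4 + z)/(2*z))
d(m)*o(6, -1) = ((½)*(-4 - 3)/(-3))*6 = ((½)*(-⅓)*(-7))*6 = (7/6)*6 = 7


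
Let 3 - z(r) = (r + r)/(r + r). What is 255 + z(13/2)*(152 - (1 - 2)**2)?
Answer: 557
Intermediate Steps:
z(r) = 2 (z(r) = 3 - (r + r)/(r + r) = 3 - 2*r/(2*r) = 3 - 2*r*1/(2*r) = 3 - 1*1 = 3 - 1 = 2)
255 + z(13/2)*(152 - (1 - 2)**2) = 255 + 2*(152 - (1 - 2)**2) = 255 + 2*(152 - 1*(-1)**2) = 255 + 2*(152 - 1*1) = 255 + 2*(152 - 1) = 255 + 2*151 = 255 + 302 = 557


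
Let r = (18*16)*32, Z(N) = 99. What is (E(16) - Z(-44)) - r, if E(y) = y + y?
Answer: -9283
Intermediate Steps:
E(y) = 2*y
r = 9216 (r = 288*32 = 9216)
(E(16) - Z(-44)) - r = (2*16 - 1*99) - 1*9216 = (32 - 99) - 9216 = -67 - 9216 = -9283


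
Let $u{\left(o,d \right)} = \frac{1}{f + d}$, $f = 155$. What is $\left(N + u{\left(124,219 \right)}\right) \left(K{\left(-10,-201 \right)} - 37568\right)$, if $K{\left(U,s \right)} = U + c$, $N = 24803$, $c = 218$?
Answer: $- \frac{173281713640}{187} \approx -9.2664 \cdot 10^{8}$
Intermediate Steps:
$u{\left(o,d \right)} = \frac{1}{155 + d}$
$K{\left(U,s \right)} = 218 + U$ ($K{\left(U,s \right)} = U + 218 = 218 + U$)
$\left(N + u{\left(124,219 \right)}\right) \left(K{\left(-10,-201 \right)} - 37568\right) = \left(24803 + \frac{1}{155 + 219}\right) \left(\left(218 - 10\right) - 37568\right) = \left(24803 + \frac{1}{374}\right) \left(208 - 37568\right) = \left(24803 + \frac{1}{374}\right) \left(-37360\right) = \frac{9276323}{374} \left(-37360\right) = - \frac{173281713640}{187}$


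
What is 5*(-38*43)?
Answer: -8170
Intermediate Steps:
5*(-38*43) = 5*(-1634) = -8170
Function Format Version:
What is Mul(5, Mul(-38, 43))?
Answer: -8170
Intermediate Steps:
Mul(5, Mul(-38, 43)) = Mul(5, -1634) = -8170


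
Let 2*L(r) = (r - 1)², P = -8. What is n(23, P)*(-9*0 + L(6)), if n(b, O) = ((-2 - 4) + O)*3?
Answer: -525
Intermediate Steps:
L(r) = (-1 + r)²/2 (L(r) = (r - 1)²/2 = (-1 + r)²/2)
n(b, O) = -18 + 3*O (n(b, O) = (-6 + O)*3 = -18 + 3*O)
n(23, P)*(-9*0 + L(6)) = (-18 + 3*(-8))*(-9*0 + (-1 + 6)²/2) = (-18 - 24)*(0 + (½)*5²) = -42*(0 + (½)*25) = -42*(0 + 25/2) = -42*25/2 = -525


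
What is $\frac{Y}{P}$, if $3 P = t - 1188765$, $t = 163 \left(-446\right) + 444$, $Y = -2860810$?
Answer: $\frac{8582430}{1261019} \approx 6.8059$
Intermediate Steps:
$t = -72254$ ($t = -72698 + 444 = -72254$)
$P = - \frac{1261019}{3}$ ($P = \frac{-72254 - 1188765}{3} = \frac{1}{3} \left(-1261019\right) = - \frac{1261019}{3} \approx -4.2034 \cdot 10^{5}$)
$\frac{Y}{P} = - \frac{2860810}{- \frac{1261019}{3}} = \left(-2860810\right) \left(- \frac{3}{1261019}\right) = \frac{8582430}{1261019}$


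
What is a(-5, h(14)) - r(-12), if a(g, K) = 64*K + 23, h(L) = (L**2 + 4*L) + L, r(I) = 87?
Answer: 16960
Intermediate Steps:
h(L) = L**2 + 5*L
a(g, K) = 23 + 64*K
a(-5, h(14)) - r(-12) = (23 + 64*(14*(5 + 14))) - 1*87 = (23 + 64*(14*19)) - 87 = (23 + 64*266) - 87 = (23 + 17024) - 87 = 17047 - 87 = 16960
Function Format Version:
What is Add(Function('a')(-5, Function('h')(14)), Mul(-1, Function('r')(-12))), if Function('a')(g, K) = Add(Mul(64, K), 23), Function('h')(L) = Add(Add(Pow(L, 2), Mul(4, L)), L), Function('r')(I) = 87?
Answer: 16960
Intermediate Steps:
Function('h')(L) = Add(Pow(L, 2), Mul(5, L))
Function('a')(g, K) = Add(23, Mul(64, K))
Add(Function('a')(-5, Function('h')(14)), Mul(-1, Function('r')(-12))) = Add(Add(23, Mul(64, Mul(14, Add(5, 14)))), Mul(-1, 87)) = Add(Add(23, Mul(64, Mul(14, 19))), -87) = Add(Add(23, Mul(64, 266)), -87) = Add(Add(23, 17024), -87) = Add(17047, -87) = 16960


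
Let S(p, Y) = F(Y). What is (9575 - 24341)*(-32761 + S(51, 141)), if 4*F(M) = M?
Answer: 966456849/2 ≈ 4.8323e+8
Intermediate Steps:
F(M) = M/4
S(p, Y) = Y/4
(9575 - 24341)*(-32761 + S(51, 141)) = (9575 - 24341)*(-32761 + (¼)*141) = -14766*(-32761 + 141/4) = -14766*(-130903/4) = 966456849/2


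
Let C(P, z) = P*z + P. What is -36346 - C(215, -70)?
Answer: -21511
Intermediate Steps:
C(P, z) = P + P*z
-36346 - C(215, -70) = -36346 - 215*(1 - 70) = -36346 - 215*(-69) = -36346 - 1*(-14835) = -36346 + 14835 = -21511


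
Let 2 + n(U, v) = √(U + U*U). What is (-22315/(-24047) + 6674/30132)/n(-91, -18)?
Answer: 416442629/1482861573486 + 416442629*√910/988574382324 ≈ 0.012989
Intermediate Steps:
n(U, v) = -2 + √(U + U²) (n(U, v) = -2 + √(U + U*U) = -2 + √(U + U²))
(-22315/(-24047) + 6674/30132)/n(-91, -18) = (-22315/(-24047) + 6674/30132)/(-2 + √(-91*(1 - 91))) = (-22315*(-1/24047) + 6674*(1/30132))/(-2 + √(-91*(-90))) = (22315/24047 + 3337/15066)/(-2 + √8190) = 416442629/(362292102*(-2 + 3*√910))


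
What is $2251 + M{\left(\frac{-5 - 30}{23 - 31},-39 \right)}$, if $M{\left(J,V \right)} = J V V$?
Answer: $\frac{71243}{8} \approx 8905.4$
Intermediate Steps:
$M{\left(J,V \right)} = J V^{2}$
$2251 + M{\left(\frac{-5 - 30}{23 - 31},-39 \right)} = 2251 + \frac{-5 - 30}{23 - 31} \left(-39\right)^{2} = 2251 + - \frac{35}{-8} \cdot 1521 = 2251 + \left(-35\right) \left(- \frac{1}{8}\right) 1521 = 2251 + \frac{35}{8} \cdot 1521 = 2251 + \frac{53235}{8} = \frac{71243}{8}$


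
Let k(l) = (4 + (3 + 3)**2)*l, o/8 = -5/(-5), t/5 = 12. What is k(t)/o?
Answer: 300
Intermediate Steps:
t = 60 (t = 5*12 = 60)
o = 8 (o = 8*(-5/(-5)) = 8*(-5*(-1/5)) = 8*1 = 8)
k(l) = 40*l (k(l) = (4 + 6**2)*l = (4 + 36)*l = 40*l)
k(t)/o = (40*60)/8 = (1/8)*2400 = 300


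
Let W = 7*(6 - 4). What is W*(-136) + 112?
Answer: -1792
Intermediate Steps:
W = 14 (W = 7*2 = 14)
W*(-136) + 112 = 14*(-136) + 112 = -1904 + 112 = -1792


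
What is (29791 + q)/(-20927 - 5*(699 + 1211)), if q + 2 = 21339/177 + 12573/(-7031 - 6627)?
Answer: -24101039105/24559037094 ≈ -0.98135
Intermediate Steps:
q = 94795903/805822 (q = -2 + (21339/177 + 12573/(-7031 - 6627)) = -2 + (21339*(1/177) + 12573/(-13658)) = -2 + (7113/59 + 12573*(-1/13658)) = -2 + (7113/59 - 12573/13658) = -2 + 96407547/805822 = 94795903/805822 ≈ 117.64)
(29791 + q)/(-20927 - 5*(699 + 1211)) = (29791 + 94795903/805822)/(-20927 - 5*(699 + 1211)) = 24101039105/(805822*(-20927 - 5*1910)) = 24101039105/(805822*(-20927 - 9550)) = (24101039105/805822)/(-30477) = (24101039105/805822)*(-1/30477) = -24101039105/24559037094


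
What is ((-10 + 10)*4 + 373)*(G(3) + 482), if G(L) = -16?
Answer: 173818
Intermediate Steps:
((-10 + 10)*4 + 373)*(G(3) + 482) = ((-10 + 10)*4 + 373)*(-16 + 482) = (0*4 + 373)*466 = (0 + 373)*466 = 373*466 = 173818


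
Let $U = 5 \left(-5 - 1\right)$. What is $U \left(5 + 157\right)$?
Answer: $-4860$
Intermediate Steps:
$U = -30$ ($U = 5 \left(-6\right) = -30$)
$U \left(5 + 157\right) = - 30 \left(5 + 157\right) = \left(-30\right) 162 = -4860$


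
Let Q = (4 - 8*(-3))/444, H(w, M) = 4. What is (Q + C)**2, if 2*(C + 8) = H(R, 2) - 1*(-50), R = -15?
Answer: 4477456/12321 ≈ 363.40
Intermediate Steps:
Q = 7/111 (Q = (4 + 24)*(1/444) = 28*(1/444) = 7/111 ≈ 0.063063)
C = 19 (C = -8 + (4 - 1*(-50))/2 = -8 + (4 + 50)/2 = -8 + (1/2)*54 = -8 + 27 = 19)
(Q + C)**2 = (7/111 + 19)**2 = (2116/111)**2 = 4477456/12321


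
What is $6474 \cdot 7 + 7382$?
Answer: $52700$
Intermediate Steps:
$6474 \cdot 7 + 7382 = 45318 + 7382 = 52700$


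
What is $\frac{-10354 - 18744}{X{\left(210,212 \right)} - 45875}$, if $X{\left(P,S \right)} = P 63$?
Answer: $\frac{29098}{32645} \approx 0.89135$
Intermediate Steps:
$X{\left(P,S \right)} = 63 P$
$\frac{-10354 - 18744}{X{\left(210,212 \right)} - 45875} = \frac{-10354 - 18744}{63 \cdot 210 - 45875} = - \frac{29098}{13230 - 45875} = - \frac{29098}{-32645} = \left(-29098\right) \left(- \frac{1}{32645}\right) = \frac{29098}{32645}$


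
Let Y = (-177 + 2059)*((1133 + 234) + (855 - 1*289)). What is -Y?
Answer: -3637906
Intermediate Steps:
Y = 3637906 (Y = 1882*(1367 + (855 - 289)) = 1882*(1367 + 566) = 1882*1933 = 3637906)
-Y = -1*3637906 = -3637906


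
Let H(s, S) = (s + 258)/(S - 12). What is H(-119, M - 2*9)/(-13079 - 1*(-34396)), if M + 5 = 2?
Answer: -139/703461 ≈ -0.00019759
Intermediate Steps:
M = -3 (M = -5 + 2 = -3)
H(s, S) = (258 + s)/(-12 + S)
H(-119, M - 2*9)/(-13079 - 1*(-34396)) = ((258 - 119)/(-12 + (-3 - 2*9)))/(-13079 - 1*(-34396)) = (139/(-12 + (-3 - 18)))/(-13079 + 34396) = (139/(-12 - 21))/21317 = (139/(-33))*(1/21317) = -1/33*139*(1/21317) = -139/33*1/21317 = -139/703461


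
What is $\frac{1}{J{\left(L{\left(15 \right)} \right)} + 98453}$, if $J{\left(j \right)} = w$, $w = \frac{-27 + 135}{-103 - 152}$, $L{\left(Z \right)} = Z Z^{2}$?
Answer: $\frac{85}{8368469} \approx 1.0157 \cdot 10^{-5}$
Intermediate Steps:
$L{\left(Z \right)} = Z^{3}$
$w = - \frac{36}{85}$ ($w = \frac{108}{-255} = 108 \left(- \frac{1}{255}\right) = - \frac{36}{85} \approx -0.42353$)
$J{\left(j \right)} = - \frac{36}{85}$
$\frac{1}{J{\left(L{\left(15 \right)} \right)} + 98453} = \frac{1}{- \frac{36}{85} + 98453} = \frac{1}{\frac{8368469}{85}} = \frac{85}{8368469}$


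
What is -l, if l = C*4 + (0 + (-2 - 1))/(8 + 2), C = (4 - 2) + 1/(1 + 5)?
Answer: -251/30 ≈ -8.3667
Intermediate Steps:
C = 13/6 (C = 2 + 1/6 = 13/6 ≈ 2.1667)
l = 251/30 (l = (13/6)*4 + (0 + (-2 - 1))/(8 + 2) = 26/3 + (0 - 3)/10 = 26/3 - 3*1/10 = 26/3 - 3/10 = 251/30 ≈ 8.3667)
-l = -1*251/30 = -251/30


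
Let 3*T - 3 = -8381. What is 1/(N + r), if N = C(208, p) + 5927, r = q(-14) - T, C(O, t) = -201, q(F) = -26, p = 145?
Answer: 3/25478 ≈ 0.00011775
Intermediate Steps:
T = -8378/3 (T = 1 + (⅓)*(-8381) = 1 - 8381/3 = -8378/3 ≈ -2792.7)
r = 8300/3 (r = -26 - 1*(-8378/3) = -26 + 8378/3 = 8300/3 ≈ 2766.7)
N = 5726 (N = -201 + 5927 = 5726)
1/(N + r) = 1/(5726 + 8300/3) = 1/(25478/3) = 3/25478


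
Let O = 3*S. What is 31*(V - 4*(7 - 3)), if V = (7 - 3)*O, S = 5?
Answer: 1364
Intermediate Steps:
O = 15 (O = 3*5 = 15)
V = 60 (V = (7 - 3)*15 = 4*15 = 60)
31*(V - 4*(7 - 3)) = 31*(60 - 4*(7 - 3)) = 31*(60 - 4*4) = 31*(60 - 16) = 31*44 = 1364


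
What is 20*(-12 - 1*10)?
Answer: -440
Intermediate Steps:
20*(-12 - 1*10) = 20*(-12 - 10) = 20*(-22) = -440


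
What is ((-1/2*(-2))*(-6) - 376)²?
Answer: 145924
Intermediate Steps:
((-1/2*(-2))*(-6) - 376)² = ((-1*½*(-2))*(-6) - 376)² = (-½*(-2)*(-6) - 376)² = (1*(-6) - 376)² = (-6 - 376)² = (-382)² = 145924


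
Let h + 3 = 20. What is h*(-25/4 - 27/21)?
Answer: -3587/28 ≈ -128.11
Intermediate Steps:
h = 17 (h = -3 + 20 = 17)
h*(-25/4 - 27/21) = 17*(-25/4 - 27/21) = 17*(-25*1/4 - 27*1/21) = 17*(-25/4 - 9/7) = 17*(-211/28) = -3587/28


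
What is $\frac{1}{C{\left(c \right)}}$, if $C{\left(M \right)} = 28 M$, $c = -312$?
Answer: $- \frac{1}{8736} \approx -0.00011447$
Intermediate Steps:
$\frac{1}{C{\left(c \right)}} = \frac{1}{28 \left(-312\right)} = \frac{1}{-8736} = - \frac{1}{8736}$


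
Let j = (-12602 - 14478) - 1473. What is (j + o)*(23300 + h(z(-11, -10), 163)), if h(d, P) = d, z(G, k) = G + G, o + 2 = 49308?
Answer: 483088334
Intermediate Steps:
o = 49306 (o = -2 + 49308 = 49306)
z(G, k) = 2*G
j = -28553 (j = -27080 - 1473 = -28553)
(j + o)*(23300 + h(z(-11, -10), 163)) = (-28553 + 49306)*(23300 + 2*(-11)) = 20753*(23300 - 22) = 20753*23278 = 483088334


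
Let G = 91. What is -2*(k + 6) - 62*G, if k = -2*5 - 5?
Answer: -5624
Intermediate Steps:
k = -15 (k = -10 - 5 = -15)
-2*(k + 6) - 62*G = -2*(-15 + 6) - 62*91 = -2*(-9) - 5642 = 18 - 5642 = -5624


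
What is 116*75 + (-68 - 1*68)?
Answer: 8564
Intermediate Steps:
116*75 + (-68 - 1*68) = 8700 + (-68 - 68) = 8700 - 136 = 8564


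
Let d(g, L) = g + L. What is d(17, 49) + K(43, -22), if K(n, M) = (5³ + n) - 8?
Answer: 226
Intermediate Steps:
d(g, L) = L + g
K(n, M) = 117 + n (K(n, M) = (125 + n) - 8 = 117 + n)
d(17, 49) + K(43, -22) = (49 + 17) + (117 + 43) = 66 + 160 = 226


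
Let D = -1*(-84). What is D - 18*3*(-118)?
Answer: 6456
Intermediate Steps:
D = 84
D - 18*3*(-118) = 84 - 18*3*(-118) = 84 - 54*(-118) = 84 + 6372 = 6456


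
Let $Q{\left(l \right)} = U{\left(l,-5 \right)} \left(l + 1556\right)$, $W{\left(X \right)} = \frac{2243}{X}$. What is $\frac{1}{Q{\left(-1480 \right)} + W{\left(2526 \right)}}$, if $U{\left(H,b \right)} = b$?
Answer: $- \frac{2526}{957637} \approx -0.0026377$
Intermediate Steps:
$Q{\left(l \right)} = -7780 - 5 l$ ($Q{\left(l \right)} = - 5 \left(l + 1556\right) = - 5 \left(1556 + l\right) = -7780 - 5 l$)
$\frac{1}{Q{\left(-1480 \right)} + W{\left(2526 \right)}} = \frac{1}{\left(-7780 - -7400\right) + \frac{2243}{2526}} = \frac{1}{\left(-7780 + 7400\right) + 2243 \cdot \frac{1}{2526}} = \frac{1}{-380 + \frac{2243}{2526}} = \frac{1}{- \frac{957637}{2526}} = - \frac{2526}{957637}$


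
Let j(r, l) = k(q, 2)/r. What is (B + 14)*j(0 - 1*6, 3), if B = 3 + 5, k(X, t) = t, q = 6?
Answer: -22/3 ≈ -7.3333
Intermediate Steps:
j(r, l) = 2/r
B = 8
(B + 14)*j(0 - 1*6, 3) = (8 + 14)*(2/(0 - 1*6)) = 22*(2/(0 - 6)) = 22*(2/(-6)) = 22*(2*(-1/6)) = 22*(-1/3) = -22/3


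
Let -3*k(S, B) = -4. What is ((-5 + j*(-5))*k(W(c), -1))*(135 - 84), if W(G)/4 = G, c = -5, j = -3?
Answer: 680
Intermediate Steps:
W(G) = 4*G
k(S, B) = 4/3 (k(S, B) = -⅓*(-4) = 4/3)
((-5 + j*(-5))*k(W(c), -1))*(135 - 84) = ((-5 - 3*(-5))*(4/3))*(135 - 84) = ((-5 + 15)*(4/3))*51 = (10*(4/3))*51 = (40/3)*51 = 680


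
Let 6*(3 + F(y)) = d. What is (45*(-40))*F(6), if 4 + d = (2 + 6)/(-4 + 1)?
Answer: 7400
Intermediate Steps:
d = -20/3 (d = -4 + (2 + 6)/(-4 + 1) = -4 + 8/(-3) = -4 + 8*(-1/3) = -4 - 8/3 = -20/3 ≈ -6.6667)
F(y) = -37/9 (F(y) = -3 + (1/6)*(-20/3) = -3 - 10/9 = -37/9)
(45*(-40))*F(6) = (45*(-40))*(-37/9) = -1800*(-37/9) = 7400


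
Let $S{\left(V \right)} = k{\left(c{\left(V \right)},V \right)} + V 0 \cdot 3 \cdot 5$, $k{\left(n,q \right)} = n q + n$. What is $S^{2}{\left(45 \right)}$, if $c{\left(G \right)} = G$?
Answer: $4284900$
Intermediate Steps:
$k{\left(n,q \right)} = n + n q$
$S{\left(V \right)} = V \left(1 + V\right)$ ($S{\left(V \right)} = V \left(1 + V\right) + V 0 \cdot 3 \cdot 5 = V \left(1 + V\right) + V 0 \cdot 5 = V \left(1 + V\right) + V 0 = V \left(1 + V\right) + 0 = V \left(1 + V\right)$)
$S^{2}{\left(45 \right)} = \left(45 \left(1 + 45\right)\right)^{2} = \left(45 \cdot 46\right)^{2} = 2070^{2} = 4284900$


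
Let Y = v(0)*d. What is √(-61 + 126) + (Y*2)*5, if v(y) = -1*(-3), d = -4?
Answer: -120 + √65 ≈ -111.94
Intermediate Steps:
v(y) = 3
Y = -12 (Y = 3*(-4) = -12)
√(-61 + 126) + (Y*2)*5 = √(-61 + 126) - 12*2*5 = √65 - 24*5 = √65 - 120 = -120 + √65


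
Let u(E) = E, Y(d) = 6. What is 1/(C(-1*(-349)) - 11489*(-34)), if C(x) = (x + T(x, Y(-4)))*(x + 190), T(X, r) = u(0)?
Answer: 1/578737 ≈ 1.7279e-6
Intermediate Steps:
T(X, r) = 0
C(x) = x*(190 + x) (C(x) = (x + 0)*(x + 190) = x*(190 + x))
1/(C(-1*(-349)) - 11489*(-34)) = 1/((-1*(-349))*(190 - 1*(-349)) - 11489*(-34)) = 1/(349*(190 + 349) + 390626) = 1/(349*539 + 390626) = 1/(188111 + 390626) = 1/578737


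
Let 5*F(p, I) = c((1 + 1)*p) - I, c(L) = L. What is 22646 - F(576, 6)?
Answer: 112084/5 ≈ 22417.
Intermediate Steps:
F(p, I) = -I/5 + 2*p/5 (F(p, I) = ((1 + 1)*p - I)/5 = (2*p - I)/5 = (-I + 2*p)/5 = -I/5 + 2*p/5)
22646 - F(576, 6) = 22646 - (-⅕*6 + (⅖)*576) = 22646 - (-6/5 + 1152/5) = 22646 - 1*1146/5 = 22646 - 1146/5 = 112084/5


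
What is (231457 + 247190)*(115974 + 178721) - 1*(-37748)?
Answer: 141054915413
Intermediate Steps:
(231457 + 247190)*(115974 + 178721) - 1*(-37748) = 478647*294695 + 37748 = 141054877665 + 37748 = 141054915413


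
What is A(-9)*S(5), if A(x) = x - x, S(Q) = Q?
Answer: 0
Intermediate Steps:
A(x) = 0
A(-9)*S(5) = 0*5 = 0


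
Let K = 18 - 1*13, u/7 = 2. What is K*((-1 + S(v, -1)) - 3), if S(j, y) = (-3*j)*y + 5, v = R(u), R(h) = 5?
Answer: 80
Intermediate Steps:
u = 14 (u = 7*2 = 14)
v = 5
K = 5 (K = 18 - 13 = 5)
S(j, y) = 5 - 3*j*y (S(j, y) = -3*j*y + 5 = 5 - 3*j*y)
K*((-1 + S(v, -1)) - 3) = 5*((-1 + (5 - 3*5*(-1))) - 3) = 5*((-1 + (5 + 15)) - 3) = 5*((-1 + 20) - 3) = 5*(19 - 3) = 5*16 = 80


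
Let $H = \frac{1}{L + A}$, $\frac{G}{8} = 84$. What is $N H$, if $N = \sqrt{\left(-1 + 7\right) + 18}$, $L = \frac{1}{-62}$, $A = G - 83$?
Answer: $\frac{124 \sqrt{6}}{36517} \approx 0.0083177$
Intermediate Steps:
$G = 672$ ($G = 8 \cdot 84 = 672$)
$A = 589$ ($A = 672 - 83 = 589$)
$L = - \frac{1}{62} \approx -0.016129$
$H = \frac{62}{36517}$ ($H = \frac{1}{- \frac{1}{62} + 589} = \frac{1}{\frac{36517}{62}} = \frac{62}{36517} \approx 0.0016978$)
$N = 2 \sqrt{6}$ ($N = \sqrt{6 + 18} = \sqrt{24} = 2 \sqrt{6} \approx 4.899$)
$N H = 2 \sqrt{6} \cdot \frac{62}{36517} = \frac{124 \sqrt{6}}{36517}$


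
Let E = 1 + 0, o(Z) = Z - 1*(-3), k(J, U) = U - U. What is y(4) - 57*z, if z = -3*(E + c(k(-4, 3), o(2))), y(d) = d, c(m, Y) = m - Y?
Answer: -680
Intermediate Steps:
k(J, U) = 0
o(Z) = 3 + Z (o(Z) = Z + 3 = 3 + Z)
E = 1
z = 12 (z = -3*(1 + (0 - (3 + 2))) = -3*(1 + (0 - 1*5)) = -3*(1 + (0 - 5)) = -3*(1 - 5) = -3*(-4) = 12)
y(4) - 57*z = 4 - 57*12 = 4 - 684 = -680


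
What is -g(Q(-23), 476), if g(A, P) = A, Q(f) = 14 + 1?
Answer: -15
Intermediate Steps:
Q(f) = 15
-g(Q(-23), 476) = -1*15 = -15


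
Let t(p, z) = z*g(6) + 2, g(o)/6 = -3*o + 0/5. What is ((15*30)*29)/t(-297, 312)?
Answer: -6525/16847 ≈ -0.38731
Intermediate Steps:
g(o) = -18*o (g(o) = 6*(-3*o + 0/5) = 6*(-3*o + 0*(⅕)) = 6*(-3*o + 0) = 6*(-3*o) = -18*o)
t(p, z) = 2 - 108*z (t(p, z) = z*(-18*6) + 2 = z*(-108) + 2 = -108*z + 2 = 2 - 108*z)
((15*30)*29)/t(-297, 312) = ((15*30)*29)/(2 - 108*312) = (450*29)/(2 - 33696) = 13050/(-33694) = 13050*(-1/33694) = -6525/16847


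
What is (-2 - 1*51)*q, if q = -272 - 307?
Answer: 30687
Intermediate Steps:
q = -579
(-2 - 1*51)*q = (-2 - 1*51)*(-579) = (-2 - 51)*(-579) = -53*(-579) = 30687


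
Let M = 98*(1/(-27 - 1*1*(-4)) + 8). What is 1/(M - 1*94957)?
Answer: -23/2166077 ≈ -1.0618e-5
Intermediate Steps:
M = 17934/23 (M = 98*(1/(-27 - 1*(-4)) + 8) = 98*(1/(-27 + 4) + 8) = 98*(1/(-23) + 8) = 98*(-1/23 + 8) = 98*(183/23) = 17934/23 ≈ 779.74)
1/(M - 1*94957) = 1/(17934/23 - 1*94957) = 1/(17934/23 - 94957) = 1/(-2166077/23) = -23/2166077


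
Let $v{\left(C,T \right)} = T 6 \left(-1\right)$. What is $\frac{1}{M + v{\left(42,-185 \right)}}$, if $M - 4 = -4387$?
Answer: $- \frac{1}{3273} \approx -0.00030553$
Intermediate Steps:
$v{\left(C,T \right)} = - 6 T$ ($v{\left(C,T \right)} = 6 T \left(-1\right) = - 6 T$)
$M = -4383$ ($M = 4 - 4387 = -4383$)
$\frac{1}{M + v{\left(42,-185 \right)}} = \frac{1}{-4383 - -1110} = \frac{1}{-4383 + 1110} = \frac{1}{-3273} = - \frac{1}{3273}$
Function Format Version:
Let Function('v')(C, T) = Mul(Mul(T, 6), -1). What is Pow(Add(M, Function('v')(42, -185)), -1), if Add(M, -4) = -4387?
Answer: Rational(-1, 3273) ≈ -0.00030553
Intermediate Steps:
Function('v')(C, T) = Mul(-6, T) (Function('v')(C, T) = Mul(Mul(6, T), -1) = Mul(-6, T))
M = -4383 (M = Add(4, -4387) = -4383)
Pow(Add(M, Function('v')(42, -185)), -1) = Pow(Add(-4383, Mul(-6, -185)), -1) = Pow(Add(-4383, 1110), -1) = Pow(-3273, -1) = Rational(-1, 3273)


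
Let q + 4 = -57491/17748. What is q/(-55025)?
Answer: 128483/976583700 ≈ 0.00013156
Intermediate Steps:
q = -128483/17748 (q = -4 - 57491/17748 = -128483/17748 ≈ -7.2393)
q/(-55025) = -128483/17748/(-55025) = -128483/17748*(-1/55025) = 128483/976583700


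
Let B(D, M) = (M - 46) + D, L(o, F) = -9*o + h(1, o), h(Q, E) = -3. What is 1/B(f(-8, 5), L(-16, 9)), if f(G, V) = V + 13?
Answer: 1/113 ≈ 0.0088496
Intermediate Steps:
f(G, V) = 13 + V
L(o, F) = -3 - 9*o (L(o, F) = -9*o - 3 = -3 - 9*o)
B(D, M) = -46 + D + M (B(D, M) = (-46 + M) + D = -46 + D + M)
1/B(f(-8, 5), L(-16, 9)) = 1/(-46 + (13 + 5) + (-3 - 9*(-16))) = 1/(-46 + 18 + (-3 + 144)) = 1/(-46 + 18 + 141) = 1/113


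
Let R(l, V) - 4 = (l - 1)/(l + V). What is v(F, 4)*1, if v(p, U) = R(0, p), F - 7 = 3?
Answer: 39/10 ≈ 3.9000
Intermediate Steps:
R(l, V) = 4 + (-1 + l)/(V + l) (R(l, V) = 4 + (l - 1)/(l + V) = 4 + (-1 + l)/(V + l))
F = 10 (F = 7 + 3 = 10)
v(p, U) = (-1 + 4*p)/p (v(p, U) = (-1 + 4*p + 5*0)/(p + 0) = (-1 + 4*p + 0)/p = (-1 + 4*p)/p)
v(F, 4)*1 = (4 - 1/10)*1 = (4 - 1*⅒)*1 = (4 - ⅒)*1 = (39/10)*1 = 39/10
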